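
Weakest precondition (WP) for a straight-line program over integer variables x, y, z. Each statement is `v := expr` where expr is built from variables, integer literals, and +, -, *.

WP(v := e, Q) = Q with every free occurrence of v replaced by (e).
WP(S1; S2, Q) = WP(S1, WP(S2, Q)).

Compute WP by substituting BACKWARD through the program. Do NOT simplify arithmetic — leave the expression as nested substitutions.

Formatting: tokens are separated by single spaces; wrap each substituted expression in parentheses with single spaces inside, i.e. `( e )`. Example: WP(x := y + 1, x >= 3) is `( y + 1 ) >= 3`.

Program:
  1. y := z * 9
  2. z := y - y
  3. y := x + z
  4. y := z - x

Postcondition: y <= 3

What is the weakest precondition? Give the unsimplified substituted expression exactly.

Answer: ( ( ( z * 9 ) - ( z * 9 ) ) - x ) <= 3

Derivation:
post: y <= 3
stmt 4: y := z - x  -- replace 1 occurrence(s) of y with (z - x)
  => ( z - x ) <= 3
stmt 3: y := x + z  -- replace 0 occurrence(s) of y with (x + z)
  => ( z - x ) <= 3
stmt 2: z := y - y  -- replace 1 occurrence(s) of z with (y - y)
  => ( ( y - y ) - x ) <= 3
stmt 1: y := z * 9  -- replace 2 occurrence(s) of y with (z * 9)
  => ( ( ( z * 9 ) - ( z * 9 ) ) - x ) <= 3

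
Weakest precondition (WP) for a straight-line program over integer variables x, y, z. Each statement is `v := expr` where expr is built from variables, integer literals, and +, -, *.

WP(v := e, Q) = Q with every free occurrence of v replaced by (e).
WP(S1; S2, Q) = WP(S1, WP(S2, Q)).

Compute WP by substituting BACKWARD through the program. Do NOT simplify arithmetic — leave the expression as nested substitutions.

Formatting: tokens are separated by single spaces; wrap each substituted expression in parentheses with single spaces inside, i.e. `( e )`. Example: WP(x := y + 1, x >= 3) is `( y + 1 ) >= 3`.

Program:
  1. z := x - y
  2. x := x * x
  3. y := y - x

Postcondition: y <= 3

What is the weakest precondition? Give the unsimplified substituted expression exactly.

post: y <= 3
stmt 3: y := y - x  -- replace 1 occurrence(s) of y with (y - x)
  => ( y - x ) <= 3
stmt 2: x := x * x  -- replace 1 occurrence(s) of x with (x * x)
  => ( y - ( x * x ) ) <= 3
stmt 1: z := x - y  -- replace 0 occurrence(s) of z with (x - y)
  => ( y - ( x * x ) ) <= 3

Answer: ( y - ( x * x ) ) <= 3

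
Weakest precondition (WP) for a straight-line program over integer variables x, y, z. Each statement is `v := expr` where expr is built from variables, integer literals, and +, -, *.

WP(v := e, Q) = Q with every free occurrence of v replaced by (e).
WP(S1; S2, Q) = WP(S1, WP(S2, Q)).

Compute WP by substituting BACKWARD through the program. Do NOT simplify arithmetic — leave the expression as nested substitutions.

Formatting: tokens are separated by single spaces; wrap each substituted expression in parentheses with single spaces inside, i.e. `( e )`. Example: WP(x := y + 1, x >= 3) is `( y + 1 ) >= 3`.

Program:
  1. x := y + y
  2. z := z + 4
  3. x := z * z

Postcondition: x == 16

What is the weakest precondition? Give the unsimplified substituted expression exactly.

post: x == 16
stmt 3: x := z * z  -- replace 1 occurrence(s) of x with (z * z)
  => ( z * z ) == 16
stmt 2: z := z + 4  -- replace 2 occurrence(s) of z with (z + 4)
  => ( ( z + 4 ) * ( z + 4 ) ) == 16
stmt 1: x := y + y  -- replace 0 occurrence(s) of x with (y + y)
  => ( ( z + 4 ) * ( z + 4 ) ) == 16

Answer: ( ( z + 4 ) * ( z + 4 ) ) == 16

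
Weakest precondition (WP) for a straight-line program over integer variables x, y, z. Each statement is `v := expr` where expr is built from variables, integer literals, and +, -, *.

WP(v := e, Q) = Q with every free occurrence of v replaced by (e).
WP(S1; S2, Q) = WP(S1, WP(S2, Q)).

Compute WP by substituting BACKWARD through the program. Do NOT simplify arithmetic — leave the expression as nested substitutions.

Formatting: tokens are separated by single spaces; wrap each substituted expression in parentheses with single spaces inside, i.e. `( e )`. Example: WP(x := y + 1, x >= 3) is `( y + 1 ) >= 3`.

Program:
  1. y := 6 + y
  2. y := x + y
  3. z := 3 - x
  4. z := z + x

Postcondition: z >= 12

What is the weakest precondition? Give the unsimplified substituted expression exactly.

post: z >= 12
stmt 4: z := z + x  -- replace 1 occurrence(s) of z with (z + x)
  => ( z + x ) >= 12
stmt 3: z := 3 - x  -- replace 1 occurrence(s) of z with (3 - x)
  => ( ( 3 - x ) + x ) >= 12
stmt 2: y := x + y  -- replace 0 occurrence(s) of y with (x + y)
  => ( ( 3 - x ) + x ) >= 12
stmt 1: y := 6 + y  -- replace 0 occurrence(s) of y with (6 + y)
  => ( ( 3 - x ) + x ) >= 12

Answer: ( ( 3 - x ) + x ) >= 12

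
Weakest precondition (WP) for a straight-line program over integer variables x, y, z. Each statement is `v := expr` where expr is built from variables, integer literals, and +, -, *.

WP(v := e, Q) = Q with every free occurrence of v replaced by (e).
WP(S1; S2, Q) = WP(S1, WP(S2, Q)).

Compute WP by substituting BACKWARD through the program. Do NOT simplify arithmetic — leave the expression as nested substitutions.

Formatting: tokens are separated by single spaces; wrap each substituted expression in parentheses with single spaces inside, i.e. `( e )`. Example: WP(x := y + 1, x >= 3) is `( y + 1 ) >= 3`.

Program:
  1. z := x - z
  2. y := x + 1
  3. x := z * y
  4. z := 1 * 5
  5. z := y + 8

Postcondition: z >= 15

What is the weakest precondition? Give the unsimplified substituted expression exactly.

post: z >= 15
stmt 5: z := y + 8  -- replace 1 occurrence(s) of z with (y + 8)
  => ( y + 8 ) >= 15
stmt 4: z := 1 * 5  -- replace 0 occurrence(s) of z with (1 * 5)
  => ( y + 8 ) >= 15
stmt 3: x := z * y  -- replace 0 occurrence(s) of x with (z * y)
  => ( y + 8 ) >= 15
stmt 2: y := x + 1  -- replace 1 occurrence(s) of y with (x + 1)
  => ( ( x + 1 ) + 8 ) >= 15
stmt 1: z := x - z  -- replace 0 occurrence(s) of z with (x - z)
  => ( ( x + 1 ) + 8 ) >= 15

Answer: ( ( x + 1 ) + 8 ) >= 15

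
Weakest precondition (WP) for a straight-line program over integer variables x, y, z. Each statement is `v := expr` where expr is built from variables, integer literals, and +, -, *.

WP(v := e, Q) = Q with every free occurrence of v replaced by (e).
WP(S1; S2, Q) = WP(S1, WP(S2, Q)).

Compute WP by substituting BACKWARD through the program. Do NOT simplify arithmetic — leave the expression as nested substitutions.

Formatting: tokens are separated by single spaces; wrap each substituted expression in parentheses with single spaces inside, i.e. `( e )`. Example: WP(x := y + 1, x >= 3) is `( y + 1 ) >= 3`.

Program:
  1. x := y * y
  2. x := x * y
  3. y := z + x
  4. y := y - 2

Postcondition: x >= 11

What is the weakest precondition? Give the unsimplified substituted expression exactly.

post: x >= 11
stmt 4: y := y - 2  -- replace 0 occurrence(s) of y with (y - 2)
  => x >= 11
stmt 3: y := z + x  -- replace 0 occurrence(s) of y with (z + x)
  => x >= 11
stmt 2: x := x * y  -- replace 1 occurrence(s) of x with (x * y)
  => ( x * y ) >= 11
stmt 1: x := y * y  -- replace 1 occurrence(s) of x with (y * y)
  => ( ( y * y ) * y ) >= 11

Answer: ( ( y * y ) * y ) >= 11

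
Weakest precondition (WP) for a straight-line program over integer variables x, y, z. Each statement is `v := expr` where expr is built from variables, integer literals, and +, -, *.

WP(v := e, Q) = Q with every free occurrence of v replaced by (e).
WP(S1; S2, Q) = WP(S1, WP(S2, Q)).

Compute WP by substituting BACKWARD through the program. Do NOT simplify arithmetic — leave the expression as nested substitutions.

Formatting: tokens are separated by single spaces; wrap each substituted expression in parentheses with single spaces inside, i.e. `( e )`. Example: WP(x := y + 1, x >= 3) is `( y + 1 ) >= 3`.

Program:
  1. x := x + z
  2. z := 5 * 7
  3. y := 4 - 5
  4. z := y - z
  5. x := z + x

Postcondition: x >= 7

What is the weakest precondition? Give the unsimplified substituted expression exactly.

post: x >= 7
stmt 5: x := z + x  -- replace 1 occurrence(s) of x with (z + x)
  => ( z + x ) >= 7
stmt 4: z := y - z  -- replace 1 occurrence(s) of z with (y - z)
  => ( ( y - z ) + x ) >= 7
stmt 3: y := 4 - 5  -- replace 1 occurrence(s) of y with (4 - 5)
  => ( ( ( 4 - 5 ) - z ) + x ) >= 7
stmt 2: z := 5 * 7  -- replace 1 occurrence(s) of z with (5 * 7)
  => ( ( ( 4 - 5 ) - ( 5 * 7 ) ) + x ) >= 7
stmt 1: x := x + z  -- replace 1 occurrence(s) of x with (x + z)
  => ( ( ( 4 - 5 ) - ( 5 * 7 ) ) + ( x + z ) ) >= 7

Answer: ( ( ( 4 - 5 ) - ( 5 * 7 ) ) + ( x + z ) ) >= 7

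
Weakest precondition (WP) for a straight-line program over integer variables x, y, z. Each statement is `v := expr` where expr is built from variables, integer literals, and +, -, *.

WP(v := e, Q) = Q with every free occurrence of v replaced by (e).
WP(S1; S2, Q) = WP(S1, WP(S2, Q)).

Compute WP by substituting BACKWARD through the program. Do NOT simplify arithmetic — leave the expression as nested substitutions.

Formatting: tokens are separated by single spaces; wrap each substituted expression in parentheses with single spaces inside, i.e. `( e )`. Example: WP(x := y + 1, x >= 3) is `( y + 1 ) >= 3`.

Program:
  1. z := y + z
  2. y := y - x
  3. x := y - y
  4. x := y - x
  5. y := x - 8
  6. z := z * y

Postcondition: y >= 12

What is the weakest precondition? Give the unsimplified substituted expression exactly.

Answer: ( ( ( y - x ) - ( ( y - x ) - ( y - x ) ) ) - 8 ) >= 12

Derivation:
post: y >= 12
stmt 6: z := z * y  -- replace 0 occurrence(s) of z with (z * y)
  => y >= 12
stmt 5: y := x - 8  -- replace 1 occurrence(s) of y with (x - 8)
  => ( x - 8 ) >= 12
stmt 4: x := y - x  -- replace 1 occurrence(s) of x with (y - x)
  => ( ( y - x ) - 8 ) >= 12
stmt 3: x := y - y  -- replace 1 occurrence(s) of x with (y - y)
  => ( ( y - ( y - y ) ) - 8 ) >= 12
stmt 2: y := y - x  -- replace 3 occurrence(s) of y with (y - x)
  => ( ( ( y - x ) - ( ( y - x ) - ( y - x ) ) ) - 8 ) >= 12
stmt 1: z := y + z  -- replace 0 occurrence(s) of z with (y + z)
  => ( ( ( y - x ) - ( ( y - x ) - ( y - x ) ) ) - 8 ) >= 12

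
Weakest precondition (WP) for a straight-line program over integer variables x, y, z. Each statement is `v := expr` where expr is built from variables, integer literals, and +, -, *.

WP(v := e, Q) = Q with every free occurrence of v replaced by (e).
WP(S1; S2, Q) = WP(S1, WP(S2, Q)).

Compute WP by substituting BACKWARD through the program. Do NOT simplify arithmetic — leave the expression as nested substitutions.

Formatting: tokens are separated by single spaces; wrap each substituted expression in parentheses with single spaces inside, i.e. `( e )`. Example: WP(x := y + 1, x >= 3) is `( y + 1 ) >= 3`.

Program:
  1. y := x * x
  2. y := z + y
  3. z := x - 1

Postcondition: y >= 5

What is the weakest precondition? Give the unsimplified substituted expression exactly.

Answer: ( z + ( x * x ) ) >= 5

Derivation:
post: y >= 5
stmt 3: z := x - 1  -- replace 0 occurrence(s) of z with (x - 1)
  => y >= 5
stmt 2: y := z + y  -- replace 1 occurrence(s) of y with (z + y)
  => ( z + y ) >= 5
stmt 1: y := x * x  -- replace 1 occurrence(s) of y with (x * x)
  => ( z + ( x * x ) ) >= 5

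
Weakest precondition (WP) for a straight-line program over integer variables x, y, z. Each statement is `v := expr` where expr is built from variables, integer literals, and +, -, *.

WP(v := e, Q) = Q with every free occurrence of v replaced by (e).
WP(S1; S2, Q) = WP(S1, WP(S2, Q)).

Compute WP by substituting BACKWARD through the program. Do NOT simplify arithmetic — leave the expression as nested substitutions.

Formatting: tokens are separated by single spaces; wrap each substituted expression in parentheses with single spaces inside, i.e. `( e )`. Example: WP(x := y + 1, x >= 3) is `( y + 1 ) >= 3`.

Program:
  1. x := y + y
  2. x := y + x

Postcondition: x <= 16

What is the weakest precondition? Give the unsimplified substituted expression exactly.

post: x <= 16
stmt 2: x := y + x  -- replace 1 occurrence(s) of x with (y + x)
  => ( y + x ) <= 16
stmt 1: x := y + y  -- replace 1 occurrence(s) of x with (y + y)
  => ( y + ( y + y ) ) <= 16

Answer: ( y + ( y + y ) ) <= 16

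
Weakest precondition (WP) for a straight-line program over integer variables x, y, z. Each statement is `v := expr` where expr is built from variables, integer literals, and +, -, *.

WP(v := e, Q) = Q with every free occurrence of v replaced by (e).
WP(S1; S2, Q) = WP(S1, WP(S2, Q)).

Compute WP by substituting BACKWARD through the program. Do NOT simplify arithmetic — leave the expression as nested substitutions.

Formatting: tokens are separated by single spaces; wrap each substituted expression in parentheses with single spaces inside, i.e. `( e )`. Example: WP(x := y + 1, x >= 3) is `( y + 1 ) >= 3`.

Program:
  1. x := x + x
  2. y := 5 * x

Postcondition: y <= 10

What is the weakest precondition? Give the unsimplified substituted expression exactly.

Answer: ( 5 * ( x + x ) ) <= 10

Derivation:
post: y <= 10
stmt 2: y := 5 * x  -- replace 1 occurrence(s) of y with (5 * x)
  => ( 5 * x ) <= 10
stmt 1: x := x + x  -- replace 1 occurrence(s) of x with (x + x)
  => ( 5 * ( x + x ) ) <= 10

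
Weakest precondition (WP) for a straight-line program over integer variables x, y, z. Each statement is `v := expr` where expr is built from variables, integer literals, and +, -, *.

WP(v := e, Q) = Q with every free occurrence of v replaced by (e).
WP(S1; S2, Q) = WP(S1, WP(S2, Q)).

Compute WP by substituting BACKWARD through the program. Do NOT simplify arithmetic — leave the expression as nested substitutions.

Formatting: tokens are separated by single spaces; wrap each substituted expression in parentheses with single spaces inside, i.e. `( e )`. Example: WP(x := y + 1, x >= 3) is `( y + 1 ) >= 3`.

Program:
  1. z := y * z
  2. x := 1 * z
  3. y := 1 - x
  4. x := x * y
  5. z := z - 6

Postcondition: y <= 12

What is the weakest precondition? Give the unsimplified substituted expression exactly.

post: y <= 12
stmt 5: z := z - 6  -- replace 0 occurrence(s) of z with (z - 6)
  => y <= 12
stmt 4: x := x * y  -- replace 0 occurrence(s) of x with (x * y)
  => y <= 12
stmt 3: y := 1 - x  -- replace 1 occurrence(s) of y with (1 - x)
  => ( 1 - x ) <= 12
stmt 2: x := 1 * z  -- replace 1 occurrence(s) of x with (1 * z)
  => ( 1 - ( 1 * z ) ) <= 12
stmt 1: z := y * z  -- replace 1 occurrence(s) of z with (y * z)
  => ( 1 - ( 1 * ( y * z ) ) ) <= 12

Answer: ( 1 - ( 1 * ( y * z ) ) ) <= 12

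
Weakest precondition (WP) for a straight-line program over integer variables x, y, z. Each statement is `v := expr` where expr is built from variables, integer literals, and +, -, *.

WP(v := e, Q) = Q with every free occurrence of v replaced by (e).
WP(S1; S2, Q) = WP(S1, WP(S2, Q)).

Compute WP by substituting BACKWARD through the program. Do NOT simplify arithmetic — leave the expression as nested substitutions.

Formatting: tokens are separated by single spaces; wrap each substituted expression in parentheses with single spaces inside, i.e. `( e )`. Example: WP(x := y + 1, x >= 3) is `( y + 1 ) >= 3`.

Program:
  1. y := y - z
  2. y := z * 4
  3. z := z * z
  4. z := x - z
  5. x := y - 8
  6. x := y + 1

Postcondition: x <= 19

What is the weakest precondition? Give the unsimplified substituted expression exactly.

Answer: ( ( z * 4 ) + 1 ) <= 19

Derivation:
post: x <= 19
stmt 6: x := y + 1  -- replace 1 occurrence(s) of x with (y + 1)
  => ( y + 1 ) <= 19
stmt 5: x := y - 8  -- replace 0 occurrence(s) of x with (y - 8)
  => ( y + 1 ) <= 19
stmt 4: z := x - z  -- replace 0 occurrence(s) of z with (x - z)
  => ( y + 1 ) <= 19
stmt 3: z := z * z  -- replace 0 occurrence(s) of z with (z * z)
  => ( y + 1 ) <= 19
stmt 2: y := z * 4  -- replace 1 occurrence(s) of y with (z * 4)
  => ( ( z * 4 ) + 1 ) <= 19
stmt 1: y := y - z  -- replace 0 occurrence(s) of y with (y - z)
  => ( ( z * 4 ) + 1 ) <= 19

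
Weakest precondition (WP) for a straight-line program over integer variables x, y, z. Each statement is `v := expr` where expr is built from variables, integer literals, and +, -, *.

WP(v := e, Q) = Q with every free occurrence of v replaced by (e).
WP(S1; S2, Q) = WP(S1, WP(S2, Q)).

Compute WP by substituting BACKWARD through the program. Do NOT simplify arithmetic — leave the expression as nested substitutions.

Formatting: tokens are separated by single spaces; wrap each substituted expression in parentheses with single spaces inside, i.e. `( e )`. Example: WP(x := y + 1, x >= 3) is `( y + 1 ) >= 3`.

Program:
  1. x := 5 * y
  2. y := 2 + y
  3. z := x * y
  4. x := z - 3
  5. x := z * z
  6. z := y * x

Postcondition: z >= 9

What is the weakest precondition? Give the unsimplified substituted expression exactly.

Answer: ( ( 2 + y ) * ( ( ( 5 * y ) * ( 2 + y ) ) * ( ( 5 * y ) * ( 2 + y ) ) ) ) >= 9

Derivation:
post: z >= 9
stmt 6: z := y * x  -- replace 1 occurrence(s) of z with (y * x)
  => ( y * x ) >= 9
stmt 5: x := z * z  -- replace 1 occurrence(s) of x with (z * z)
  => ( y * ( z * z ) ) >= 9
stmt 4: x := z - 3  -- replace 0 occurrence(s) of x with (z - 3)
  => ( y * ( z * z ) ) >= 9
stmt 3: z := x * y  -- replace 2 occurrence(s) of z with (x * y)
  => ( y * ( ( x * y ) * ( x * y ) ) ) >= 9
stmt 2: y := 2 + y  -- replace 3 occurrence(s) of y with (2 + y)
  => ( ( 2 + y ) * ( ( x * ( 2 + y ) ) * ( x * ( 2 + y ) ) ) ) >= 9
stmt 1: x := 5 * y  -- replace 2 occurrence(s) of x with (5 * y)
  => ( ( 2 + y ) * ( ( ( 5 * y ) * ( 2 + y ) ) * ( ( 5 * y ) * ( 2 + y ) ) ) ) >= 9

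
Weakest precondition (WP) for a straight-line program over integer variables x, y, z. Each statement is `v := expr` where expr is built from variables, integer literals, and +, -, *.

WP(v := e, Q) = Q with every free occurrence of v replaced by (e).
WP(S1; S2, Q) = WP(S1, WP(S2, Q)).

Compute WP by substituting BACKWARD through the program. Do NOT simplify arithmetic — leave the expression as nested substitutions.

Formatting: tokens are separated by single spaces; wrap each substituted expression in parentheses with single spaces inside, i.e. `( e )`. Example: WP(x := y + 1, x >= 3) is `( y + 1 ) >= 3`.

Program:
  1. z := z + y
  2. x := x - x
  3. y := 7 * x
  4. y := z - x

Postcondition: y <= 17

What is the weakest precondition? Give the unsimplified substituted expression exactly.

post: y <= 17
stmt 4: y := z - x  -- replace 1 occurrence(s) of y with (z - x)
  => ( z - x ) <= 17
stmt 3: y := 7 * x  -- replace 0 occurrence(s) of y with (7 * x)
  => ( z - x ) <= 17
stmt 2: x := x - x  -- replace 1 occurrence(s) of x with (x - x)
  => ( z - ( x - x ) ) <= 17
stmt 1: z := z + y  -- replace 1 occurrence(s) of z with (z + y)
  => ( ( z + y ) - ( x - x ) ) <= 17

Answer: ( ( z + y ) - ( x - x ) ) <= 17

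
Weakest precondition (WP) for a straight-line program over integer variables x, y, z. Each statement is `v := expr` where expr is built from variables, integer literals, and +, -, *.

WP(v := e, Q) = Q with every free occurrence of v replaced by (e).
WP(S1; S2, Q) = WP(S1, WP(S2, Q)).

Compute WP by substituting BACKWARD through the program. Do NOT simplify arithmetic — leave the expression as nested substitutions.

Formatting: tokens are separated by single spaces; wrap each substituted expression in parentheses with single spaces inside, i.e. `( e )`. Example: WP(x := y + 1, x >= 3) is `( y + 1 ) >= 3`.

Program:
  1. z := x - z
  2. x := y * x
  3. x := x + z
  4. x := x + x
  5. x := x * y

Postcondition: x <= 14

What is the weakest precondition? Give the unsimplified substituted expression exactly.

Answer: ( ( ( ( y * x ) + ( x - z ) ) + ( ( y * x ) + ( x - z ) ) ) * y ) <= 14

Derivation:
post: x <= 14
stmt 5: x := x * y  -- replace 1 occurrence(s) of x with (x * y)
  => ( x * y ) <= 14
stmt 4: x := x + x  -- replace 1 occurrence(s) of x with (x + x)
  => ( ( x + x ) * y ) <= 14
stmt 3: x := x + z  -- replace 2 occurrence(s) of x with (x + z)
  => ( ( ( x + z ) + ( x + z ) ) * y ) <= 14
stmt 2: x := y * x  -- replace 2 occurrence(s) of x with (y * x)
  => ( ( ( ( y * x ) + z ) + ( ( y * x ) + z ) ) * y ) <= 14
stmt 1: z := x - z  -- replace 2 occurrence(s) of z with (x - z)
  => ( ( ( ( y * x ) + ( x - z ) ) + ( ( y * x ) + ( x - z ) ) ) * y ) <= 14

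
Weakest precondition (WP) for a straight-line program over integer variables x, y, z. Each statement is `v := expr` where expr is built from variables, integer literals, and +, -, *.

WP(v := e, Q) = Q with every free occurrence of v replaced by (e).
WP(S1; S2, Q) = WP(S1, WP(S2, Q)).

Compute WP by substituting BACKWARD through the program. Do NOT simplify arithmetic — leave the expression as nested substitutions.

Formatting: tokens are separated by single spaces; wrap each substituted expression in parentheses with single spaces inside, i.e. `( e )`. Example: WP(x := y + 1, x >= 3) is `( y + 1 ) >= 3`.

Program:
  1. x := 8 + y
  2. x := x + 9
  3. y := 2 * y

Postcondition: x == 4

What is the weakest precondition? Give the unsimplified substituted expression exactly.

Answer: ( ( 8 + y ) + 9 ) == 4

Derivation:
post: x == 4
stmt 3: y := 2 * y  -- replace 0 occurrence(s) of y with (2 * y)
  => x == 4
stmt 2: x := x + 9  -- replace 1 occurrence(s) of x with (x + 9)
  => ( x + 9 ) == 4
stmt 1: x := 8 + y  -- replace 1 occurrence(s) of x with (8 + y)
  => ( ( 8 + y ) + 9 ) == 4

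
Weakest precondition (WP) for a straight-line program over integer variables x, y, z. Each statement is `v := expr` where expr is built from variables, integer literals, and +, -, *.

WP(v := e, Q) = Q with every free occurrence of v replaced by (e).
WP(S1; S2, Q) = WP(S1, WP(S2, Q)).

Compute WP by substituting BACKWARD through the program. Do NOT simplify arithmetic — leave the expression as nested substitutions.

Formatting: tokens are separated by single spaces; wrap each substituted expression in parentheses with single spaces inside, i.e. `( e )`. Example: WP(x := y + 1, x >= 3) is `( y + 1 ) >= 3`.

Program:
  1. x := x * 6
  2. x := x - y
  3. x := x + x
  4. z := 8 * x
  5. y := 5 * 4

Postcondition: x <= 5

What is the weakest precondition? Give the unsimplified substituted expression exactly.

post: x <= 5
stmt 5: y := 5 * 4  -- replace 0 occurrence(s) of y with (5 * 4)
  => x <= 5
stmt 4: z := 8 * x  -- replace 0 occurrence(s) of z with (8 * x)
  => x <= 5
stmt 3: x := x + x  -- replace 1 occurrence(s) of x with (x + x)
  => ( x + x ) <= 5
stmt 2: x := x - y  -- replace 2 occurrence(s) of x with (x - y)
  => ( ( x - y ) + ( x - y ) ) <= 5
stmt 1: x := x * 6  -- replace 2 occurrence(s) of x with (x * 6)
  => ( ( ( x * 6 ) - y ) + ( ( x * 6 ) - y ) ) <= 5

Answer: ( ( ( x * 6 ) - y ) + ( ( x * 6 ) - y ) ) <= 5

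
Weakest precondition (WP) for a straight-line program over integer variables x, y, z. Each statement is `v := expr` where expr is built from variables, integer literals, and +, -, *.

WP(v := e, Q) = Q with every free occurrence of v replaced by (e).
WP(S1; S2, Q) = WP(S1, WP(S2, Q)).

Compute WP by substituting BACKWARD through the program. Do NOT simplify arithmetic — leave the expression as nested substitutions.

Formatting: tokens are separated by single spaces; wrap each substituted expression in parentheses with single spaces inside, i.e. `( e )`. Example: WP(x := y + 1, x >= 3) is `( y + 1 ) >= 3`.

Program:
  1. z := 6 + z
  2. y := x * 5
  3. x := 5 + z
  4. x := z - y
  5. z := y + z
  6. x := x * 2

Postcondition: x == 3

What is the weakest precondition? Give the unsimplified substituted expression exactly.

Answer: ( ( ( 6 + z ) - ( x * 5 ) ) * 2 ) == 3

Derivation:
post: x == 3
stmt 6: x := x * 2  -- replace 1 occurrence(s) of x with (x * 2)
  => ( x * 2 ) == 3
stmt 5: z := y + z  -- replace 0 occurrence(s) of z with (y + z)
  => ( x * 2 ) == 3
stmt 4: x := z - y  -- replace 1 occurrence(s) of x with (z - y)
  => ( ( z - y ) * 2 ) == 3
stmt 3: x := 5 + z  -- replace 0 occurrence(s) of x with (5 + z)
  => ( ( z - y ) * 2 ) == 3
stmt 2: y := x * 5  -- replace 1 occurrence(s) of y with (x * 5)
  => ( ( z - ( x * 5 ) ) * 2 ) == 3
stmt 1: z := 6 + z  -- replace 1 occurrence(s) of z with (6 + z)
  => ( ( ( 6 + z ) - ( x * 5 ) ) * 2 ) == 3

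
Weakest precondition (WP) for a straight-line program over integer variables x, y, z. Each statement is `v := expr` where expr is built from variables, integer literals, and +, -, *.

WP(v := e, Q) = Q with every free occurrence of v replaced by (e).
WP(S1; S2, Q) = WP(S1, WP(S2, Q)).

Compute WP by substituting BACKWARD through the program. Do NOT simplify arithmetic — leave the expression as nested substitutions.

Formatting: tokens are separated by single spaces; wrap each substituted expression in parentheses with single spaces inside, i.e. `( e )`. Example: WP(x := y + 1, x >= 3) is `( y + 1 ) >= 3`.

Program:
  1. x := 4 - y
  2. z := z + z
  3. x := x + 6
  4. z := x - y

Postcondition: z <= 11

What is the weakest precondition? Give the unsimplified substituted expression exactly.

post: z <= 11
stmt 4: z := x - y  -- replace 1 occurrence(s) of z with (x - y)
  => ( x - y ) <= 11
stmt 3: x := x + 6  -- replace 1 occurrence(s) of x with (x + 6)
  => ( ( x + 6 ) - y ) <= 11
stmt 2: z := z + z  -- replace 0 occurrence(s) of z with (z + z)
  => ( ( x + 6 ) - y ) <= 11
stmt 1: x := 4 - y  -- replace 1 occurrence(s) of x with (4 - y)
  => ( ( ( 4 - y ) + 6 ) - y ) <= 11

Answer: ( ( ( 4 - y ) + 6 ) - y ) <= 11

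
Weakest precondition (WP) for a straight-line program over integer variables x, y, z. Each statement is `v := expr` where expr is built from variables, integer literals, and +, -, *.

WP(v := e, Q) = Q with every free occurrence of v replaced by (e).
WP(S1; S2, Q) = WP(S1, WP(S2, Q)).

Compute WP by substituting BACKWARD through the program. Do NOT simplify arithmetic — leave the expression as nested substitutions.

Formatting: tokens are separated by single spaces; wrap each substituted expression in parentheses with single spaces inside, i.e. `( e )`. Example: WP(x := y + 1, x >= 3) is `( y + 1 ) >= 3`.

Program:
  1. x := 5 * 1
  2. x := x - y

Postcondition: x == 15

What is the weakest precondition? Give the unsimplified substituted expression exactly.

post: x == 15
stmt 2: x := x - y  -- replace 1 occurrence(s) of x with (x - y)
  => ( x - y ) == 15
stmt 1: x := 5 * 1  -- replace 1 occurrence(s) of x with (5 * 1)
  => ( ( 5 * 1 ) - y ) == 15

Answer: ( ( 5 * 1 ) - y ) == 15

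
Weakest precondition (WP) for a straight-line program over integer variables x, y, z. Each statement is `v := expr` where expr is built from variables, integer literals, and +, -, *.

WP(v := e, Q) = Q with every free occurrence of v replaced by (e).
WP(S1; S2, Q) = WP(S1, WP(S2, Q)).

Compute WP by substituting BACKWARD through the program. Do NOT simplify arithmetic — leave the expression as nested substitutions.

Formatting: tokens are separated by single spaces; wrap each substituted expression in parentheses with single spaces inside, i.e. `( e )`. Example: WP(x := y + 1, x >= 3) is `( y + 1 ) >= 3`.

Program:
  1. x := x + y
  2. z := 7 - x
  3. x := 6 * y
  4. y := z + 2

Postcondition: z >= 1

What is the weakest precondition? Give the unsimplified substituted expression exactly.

Answer: ( 7 - ( x + y ) ) >= 1

Derivation:
post: z >= 1
stmt 4: y := z + 2  -- replace 0 occurrence(s) of y with (z + 2)
  => z >= 1
stmt 3: x := 6 * y  -- replace 0 occurrence(s) of x with (6 * y)
  => z >= 1
stmt 2: z := 7 - x  -- replace 1 occurrence(s) of z with (7 - x)
  => ( 7 - x ) >= 1
stmt 1: x := x + y  -- replace 1 occurrence(s) of x with (x + y)
  => ( 7 - ( x + y ) ) >= 1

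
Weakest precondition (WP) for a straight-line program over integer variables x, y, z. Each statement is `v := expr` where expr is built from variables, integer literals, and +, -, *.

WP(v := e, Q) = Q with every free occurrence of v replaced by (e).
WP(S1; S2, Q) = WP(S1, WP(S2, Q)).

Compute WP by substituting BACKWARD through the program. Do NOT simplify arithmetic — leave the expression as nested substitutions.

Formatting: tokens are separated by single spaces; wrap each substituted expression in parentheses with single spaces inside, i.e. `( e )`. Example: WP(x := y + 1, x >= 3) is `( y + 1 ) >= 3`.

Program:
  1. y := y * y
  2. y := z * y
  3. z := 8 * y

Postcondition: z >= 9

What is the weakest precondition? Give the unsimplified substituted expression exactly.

post: z >= 9
stmt 3: z := 8 * y  -- replace 1 occurrence(s) of z with (8 * y)
  => ( 8 * y ) >= 9
stmt 2: y := z * y  -- replace 1 occurrence(s) of y with (z * y)
  => ( 8 * ( z * y ) ) >= 9
stmt 1: y := y * y  -- replace 1 occurrence(s) of y with (y * y)
  => ( 8 * ( z * ( y * y ) ) ) >= 9

Answer: ( 8 * ( z * ( y * y ) ) ) >= 9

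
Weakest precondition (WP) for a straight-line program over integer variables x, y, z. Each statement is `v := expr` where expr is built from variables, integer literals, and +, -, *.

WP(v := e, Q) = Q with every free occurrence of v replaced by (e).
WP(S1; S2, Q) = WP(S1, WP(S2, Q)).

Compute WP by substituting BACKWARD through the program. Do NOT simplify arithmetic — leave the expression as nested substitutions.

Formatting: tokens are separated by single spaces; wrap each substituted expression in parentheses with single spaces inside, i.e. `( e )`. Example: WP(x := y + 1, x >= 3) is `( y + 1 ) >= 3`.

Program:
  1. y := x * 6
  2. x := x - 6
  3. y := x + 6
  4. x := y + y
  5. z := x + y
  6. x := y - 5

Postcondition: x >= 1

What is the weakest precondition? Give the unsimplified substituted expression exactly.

Answer: ( ( ( x - 6 ) + 6 ) - 5 ) >= 1

Derivation:
post: x >= 1
stmt 6: x := y - 5  -- replace 1 occurrence(s) of x with (y - 5)
  => ( y - 5 ) >= 1
stmt 5: z := x + y  -- replace 0 occurrence(s) of z with (x + y)
  => ( y - 5 ) >= 1
stmt 4: x := y + y  -- replace 0 occurrence(s) of x with (y + y)
  => ( y - 5 ) >= 1
stmt 3: y := x + 6  -- replace 1 occurrence(s) of y with (x + 6)
  => ( ( x + 6 ) - 5 ) >= 1
stmt 2: x := x - 6  -- replace 1 occurrence(s) of x with (x - 6)
  => ( ( ( x - 6 ) + 6 ) - 5 ) >= 1
stmt 1: y := x * 6  -- replace 0 occurrence(s) of y with (x * 6)
  => ( ( ( x - 6 ) + 6 ) - 5 ) >= 1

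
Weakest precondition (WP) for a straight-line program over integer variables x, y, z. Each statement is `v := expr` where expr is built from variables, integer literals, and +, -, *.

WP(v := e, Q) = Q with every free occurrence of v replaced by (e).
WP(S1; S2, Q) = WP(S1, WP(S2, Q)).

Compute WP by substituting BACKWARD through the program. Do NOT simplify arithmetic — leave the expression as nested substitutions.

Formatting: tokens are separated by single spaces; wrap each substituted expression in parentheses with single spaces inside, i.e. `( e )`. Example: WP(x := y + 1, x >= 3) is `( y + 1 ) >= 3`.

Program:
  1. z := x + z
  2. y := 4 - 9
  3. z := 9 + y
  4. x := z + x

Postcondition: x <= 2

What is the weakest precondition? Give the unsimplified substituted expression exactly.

post: x <= 2
stmt 4: x := z + x  -- replace 1 occurrence(s) of x with (z + x)
  => ( z + x ) <= 2
stmt 3: z := 9 + y  -- replace 1 occurrence(s) of z with (9 + y)
  => ( ( 9 + y ) + x ) <= 2
stmt 2: y := 4 - 9  -- replace 1 occurrence(s) of y with (4 - 9)
  => ( ( 9 + ( 4 - 9 ) ) + x ) <= 2
stmt 1: z := x + z  -- replace 0 occurrence(s) of z with (x + z)
  => ( ( 9 + ( 4 - 9 ) ) + x ) <= 2

Answer: ( ( 9 + ( 4 - 9 ) ) + x ) <= 2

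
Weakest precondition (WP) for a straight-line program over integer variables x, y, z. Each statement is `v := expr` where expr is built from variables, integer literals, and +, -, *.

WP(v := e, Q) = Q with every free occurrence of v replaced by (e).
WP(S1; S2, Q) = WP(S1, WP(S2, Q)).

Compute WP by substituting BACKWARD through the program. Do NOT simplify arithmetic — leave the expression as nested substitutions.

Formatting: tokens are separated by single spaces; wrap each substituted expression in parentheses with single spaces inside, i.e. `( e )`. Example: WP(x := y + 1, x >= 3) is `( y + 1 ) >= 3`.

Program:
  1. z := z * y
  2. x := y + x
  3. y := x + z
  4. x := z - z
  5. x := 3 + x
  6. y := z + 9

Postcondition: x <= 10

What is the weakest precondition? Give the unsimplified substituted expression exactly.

Answer: ( 3 + ( ( z * y ) - ( z * y ) ) ) <= 10

Derivation:
post: x <= 10
stmt 6: y := z + 9  -- replace 0 occurrence(s) of y with (z + 9)
  => x <= 10
stmt 5: x := 3 + x  -- replace 1 occurrence(s) of x with (3 + x)
  => ( 3 + x ) <= 10
stmt 4: x := z - z  -- replace 1 occurrence(s) of x with (z - z)
  => ( 3 + ( z - z ) ) <= 10
stmt 3: y := x + z  -- replace 0 occurrence(s) of y with (x + z)
  => ( 3 + ( z - z ) ) <= 10
stmt 2: x := y + x  -- replace 0 occurrence(s) of x with (y + x)
  => ( 3 + ( z - z ) ) <= 10
stmt 1: z := z * y  -- replace 2 occurrence(s) of z with (z * y)
  => ( 3 + ( ( z * y ) - ( z * y ) ) ) <= 10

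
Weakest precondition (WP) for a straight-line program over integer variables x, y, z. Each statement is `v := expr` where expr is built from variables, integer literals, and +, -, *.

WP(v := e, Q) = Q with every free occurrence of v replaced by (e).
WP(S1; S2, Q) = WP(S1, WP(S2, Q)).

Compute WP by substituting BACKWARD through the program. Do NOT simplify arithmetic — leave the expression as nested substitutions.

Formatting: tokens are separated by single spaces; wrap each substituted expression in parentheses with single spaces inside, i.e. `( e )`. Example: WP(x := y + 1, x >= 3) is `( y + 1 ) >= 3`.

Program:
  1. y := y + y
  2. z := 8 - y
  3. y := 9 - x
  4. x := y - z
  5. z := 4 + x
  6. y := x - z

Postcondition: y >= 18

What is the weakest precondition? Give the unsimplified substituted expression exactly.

Answer: ( ( ( 9 - x ) - ( 8 - ( y + y ) ) ) - ( 4 + ( ( 9 - x ) - ( 8 - ( y + y ) ) ) ) ) >= 18

Derivation:
post: y >= 18
stmt 6: y := x - z  -- replace 1 occurrence(s) of y with (x - z)
  => ( x - z ) >= 18
stmt 5: z := 4 + x  -- replace 1 occurrence(s) of z with (4 + x)
  => ( x - ( 4 + x ) ) >= 18
stmt 4: x := y - z  -- replace 2 occurrence(s) of x with (y - z)
  => ( ( y - z ) - ( 4 + ( y - z ) ) ) >= 18
stmt 3: y := 9 - x  -- replace 2 occurrence(s) of y with (9 - x)
  => ( ( ( 9 - x ) - z ) - ( 4 + ( ( 9 - x ) - z ) ) ) >= 18
stmt 2: z := 8 - y  -- replace 2 occurrence(s) of z with (8 - y)
  => ( ( ( 9 - x ) - ( 8 - y ) ) - ( 4 + ( ( 9 - x ) - ( 8 - y ) ) ) ) >= 18
stmt 1: y := y + y  -- replace 2 occurrence(s) of y with (y + y)
  => ( ( ( 9 - x ) - ( 8 - ( y + y ) ) ) - ( 4 + ( ( 9 - x ) - ( 8 - ( y + y ) ) ) ) ) >= 18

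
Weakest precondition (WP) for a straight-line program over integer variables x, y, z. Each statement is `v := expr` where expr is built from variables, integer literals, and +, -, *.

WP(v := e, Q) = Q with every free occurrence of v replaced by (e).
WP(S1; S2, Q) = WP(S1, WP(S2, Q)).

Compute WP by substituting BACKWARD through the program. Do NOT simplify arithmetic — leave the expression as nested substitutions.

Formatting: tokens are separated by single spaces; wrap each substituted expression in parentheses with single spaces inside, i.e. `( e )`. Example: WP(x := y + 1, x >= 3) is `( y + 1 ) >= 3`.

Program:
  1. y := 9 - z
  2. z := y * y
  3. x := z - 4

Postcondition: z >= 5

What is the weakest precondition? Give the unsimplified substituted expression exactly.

post: z >= 5
stmt 3: x := z - 4  -- replace 0 occurrence(s) of x with (z - 4)
  => z >= 5
stmt 2: z := y * y  -- replace 1 occurrence(s) of z with (y * y)
  => ( y * y ) >= 5
stmt 1: y := 9 - z  -- replace 2 occurrence(s) of y with (9 - z)
  => ( ( 9 - z ) * ( 9 - z ) ) >= 5

Answer: ( ( 9 - z ) * ( 9 - z ) ) >= 5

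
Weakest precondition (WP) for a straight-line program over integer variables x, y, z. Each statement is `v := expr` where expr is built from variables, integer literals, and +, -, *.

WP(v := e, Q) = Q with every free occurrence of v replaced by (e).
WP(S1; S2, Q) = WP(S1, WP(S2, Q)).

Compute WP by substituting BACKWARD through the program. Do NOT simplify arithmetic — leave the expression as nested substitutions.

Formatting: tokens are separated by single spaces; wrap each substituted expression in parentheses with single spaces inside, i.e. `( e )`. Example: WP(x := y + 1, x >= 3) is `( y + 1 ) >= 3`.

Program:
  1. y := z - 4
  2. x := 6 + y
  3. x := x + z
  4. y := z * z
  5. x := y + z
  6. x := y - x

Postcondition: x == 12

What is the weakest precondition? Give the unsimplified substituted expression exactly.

post: x == 12
stmt 6: x := y - x  -- replace 1 occurrence(s) of x with (y - x)
  => ( y - x ) == 12
stmt 5: x := y + z  -- replace 1 occurrence(s) of x with (y + z)
  => ( y - ( y + z ) ) == 12
stmt 4: y := z * z  -- replace 2 occurrence(s) of y with (z * z)
  => ( ( z * z ) - ( ( z * z ) + z ) ) == 12
stmt 3: x := x + z  -- replace 0 occurrence(s) of x with (x + z)
  => ( ( z * z ) - ( ( z * z ) + z ) ) == 12
stmt 2: x := 6 + y  -- replace 0 occurrence(s) of x with (6 + y)
  => ( ( z * z ) - ( ( z * z ) + z ) ) == 12
stmt 1: y := z - 4  -- replace 0 occurrence(s) of y with (z - 4)
  => ( ( z * z ) - ( ( z * z ) + z ) ) == 12

Answer: ( ( z * z ) - ( ( z * z ) + z ) ) == 12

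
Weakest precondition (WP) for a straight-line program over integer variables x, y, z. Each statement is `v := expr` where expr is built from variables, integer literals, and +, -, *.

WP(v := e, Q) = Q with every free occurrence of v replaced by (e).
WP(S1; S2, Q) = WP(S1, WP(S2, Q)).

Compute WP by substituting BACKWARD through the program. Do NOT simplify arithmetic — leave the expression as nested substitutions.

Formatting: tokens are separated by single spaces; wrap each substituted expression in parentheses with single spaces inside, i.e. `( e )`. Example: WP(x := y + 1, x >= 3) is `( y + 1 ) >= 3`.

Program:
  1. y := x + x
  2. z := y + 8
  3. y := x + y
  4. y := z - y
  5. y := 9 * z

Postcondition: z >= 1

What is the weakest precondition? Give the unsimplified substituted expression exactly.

Answer: ( ( x + x ) + 8 ) >= 1

Derivation:
post: z >= 1
stmt 5: y := 9 * z  -- replace 0 occurrence(s) of y with (9 * z)
  => z >= 1
stmt 4: y := z - y  -- replace 0 occurrence(s) of y with (z - y)
  => z >= 1
stmt 3: y := x + y  -- replace 0 occurrence(s) of y with (x + y)
  => z >= 1
stmt 2: z := y + 8  -- replace 1 occurrence(s) of z with (y + 8)
  => ( y + 8 ) >= 1
stmt 1: y := x + x  -- replace 1 occurrence(s) of y with (x + x)
  => ( ( x + x ) + 8 ) >= 1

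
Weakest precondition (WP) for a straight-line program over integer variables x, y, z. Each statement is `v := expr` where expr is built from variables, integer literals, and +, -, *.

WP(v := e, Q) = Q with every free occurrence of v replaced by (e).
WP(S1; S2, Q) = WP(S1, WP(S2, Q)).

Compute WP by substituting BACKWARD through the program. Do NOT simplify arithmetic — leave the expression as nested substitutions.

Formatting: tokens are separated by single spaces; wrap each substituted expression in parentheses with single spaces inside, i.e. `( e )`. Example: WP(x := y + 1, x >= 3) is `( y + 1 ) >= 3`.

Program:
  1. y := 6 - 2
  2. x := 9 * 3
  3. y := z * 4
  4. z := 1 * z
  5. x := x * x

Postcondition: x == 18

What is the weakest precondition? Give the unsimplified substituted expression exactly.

post: x == 18
stmt 5: x := x * x  -- replace 1 occurrence(s) of x with (x * x)
  => ( x * x ) == 18
stmt 4: z := 1 * z  -- replace 0 occurrence(s) of z with (1 * z)
  => ( x * x ) == 18
stmt 3: y := z * 4  -- replace 0 occurrence(s) of y with (z * 4)
  => ( x * x ) == 18
stmt 2: x := 9 * 3  -- replace 2 occurrence(s) of x with (9 * 3)
  => ( ( 9 * 3 ) * ( 9 * 3 ) ) == 18
stmt 1: y := 6 - 2  -- replace 0 occurrence(s) of y with (6 - 2)
  => ( ( 9 * 3 ) * ( 9 * 3 ) ) == 18

Answer: ( ( 9 * 3 ) * ( 9 * 3 ) ) == 18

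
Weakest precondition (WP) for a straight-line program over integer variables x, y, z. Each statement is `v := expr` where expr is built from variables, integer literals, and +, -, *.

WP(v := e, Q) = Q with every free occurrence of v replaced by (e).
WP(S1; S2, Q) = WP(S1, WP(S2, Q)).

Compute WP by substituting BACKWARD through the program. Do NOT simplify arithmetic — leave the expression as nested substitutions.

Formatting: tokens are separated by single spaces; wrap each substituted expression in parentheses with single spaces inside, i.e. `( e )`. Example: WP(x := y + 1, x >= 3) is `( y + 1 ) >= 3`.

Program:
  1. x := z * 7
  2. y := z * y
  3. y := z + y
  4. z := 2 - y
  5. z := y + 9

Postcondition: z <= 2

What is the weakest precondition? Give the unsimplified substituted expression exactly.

Answer: ( ( z + ( z * y ) ) + 9 ) <= 2

Derivation:
post: z <= 2
stmt 5: z := y + 9  -- replace 1 occurrence(s) of z with (y + 9)
  => ( y + 9 ) <= 2
stmt 4: z := 2 - y  -- replace 0 occurrence(s) of z with (2 - y)
  => ( y + 9 ) <= 2
stmt 3: y := z + y  -- replace 1 occurrence(s) of y with (z + y)
  => ( ( z + y ) + 9 ) <= 2
stmt 2: y := z * y  -- replace 1 occurrence(s) of y with (z * y)
  => ( ( z + ( z * y ) ) + 9 ) <= 2
stmt 1: x := z * 7  -- replace 0 occurrence(s) of x with (z * 7)
  => ( ( z + ( z * y ) ) + 9 ) <= 2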